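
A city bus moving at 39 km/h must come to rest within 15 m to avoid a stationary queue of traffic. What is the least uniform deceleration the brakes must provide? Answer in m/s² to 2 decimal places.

39 km/h ÷ 3.6 = 10.8333 m/s.
v² = 2a·d ⇒ a = v²/(2d) = 10.8333² / (2 × 15.000) = 117.360 / 30.000 = 3.9120 m/s².

Required deceleration ≈ 3.91 m/s²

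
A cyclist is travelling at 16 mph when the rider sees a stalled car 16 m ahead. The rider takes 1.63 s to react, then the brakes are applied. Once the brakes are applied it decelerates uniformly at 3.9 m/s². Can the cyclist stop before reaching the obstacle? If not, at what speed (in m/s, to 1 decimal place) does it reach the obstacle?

16 mph × 0.44704 = 7.1526 m/s.
Reaction distance = 7.1526 × 1.63 = 11.659 m.
Braking distance needed to stop: v²/(2a) = 51.160 / 7.800 = 6.559 m, so total needed = 11.659 + 6.559 = 18.218 m > 16 m — it cannot stop.
Distance remaining when braking begins: 16 − 11.659 = 4.341 m.
v² = v₀² − 2a·d = 51.160 − 2 × 3.900 × 4.341 = 17.300 m²/s².
v = √17.300 = 4.159 m/s.

No — it strikes the obstacle at 4.2 m/s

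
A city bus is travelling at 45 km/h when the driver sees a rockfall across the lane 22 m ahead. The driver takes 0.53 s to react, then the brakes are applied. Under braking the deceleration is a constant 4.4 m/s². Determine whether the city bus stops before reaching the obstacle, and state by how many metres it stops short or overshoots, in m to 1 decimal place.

45 km/h ÷ 3.6 = 12.5000 m/s.
Reaction distance = 12.5000 × 0.53 = 6.625 m.
Braking distance = v²/(2a) = 156.250 / 8.800 = 17.756 m.
Total stopping distance = 6.625 + 17.756 = 24.381 m, vs 22 m available — it cannot stop in time and overshoots by 24.381 − 22 = 2.381 m.

No — it overshoots by 2.4 m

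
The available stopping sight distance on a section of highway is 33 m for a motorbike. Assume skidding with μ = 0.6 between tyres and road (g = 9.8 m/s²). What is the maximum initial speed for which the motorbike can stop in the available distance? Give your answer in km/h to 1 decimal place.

Maximum speed ≈ 70.9 km/h

a = μg = 0.6 × 9.8 = 5.880 m/s².
v²/(2a) = d ⇒ v = √(2 × 5.880 × 33) = √388.08 = 19.6997 m/s.
19.6997 m/s × 3.6 = 70.919 km/h.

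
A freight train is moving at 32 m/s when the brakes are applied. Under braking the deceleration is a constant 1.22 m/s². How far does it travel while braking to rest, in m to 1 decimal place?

Braking distance = v²/(2a) = 32.0000² / (2 × 1.220) = 1024.000 / 2.440 = 419.672 m.

Braking distance ≈ 419.7 m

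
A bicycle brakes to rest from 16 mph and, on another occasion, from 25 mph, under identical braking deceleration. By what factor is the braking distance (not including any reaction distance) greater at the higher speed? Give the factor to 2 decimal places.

Braking distance d = v²/(2a), so with a fixed, d ∝ v².
Factor = (25/16)² = 1.5625² = 2.4414.

Factor ≈ 2.44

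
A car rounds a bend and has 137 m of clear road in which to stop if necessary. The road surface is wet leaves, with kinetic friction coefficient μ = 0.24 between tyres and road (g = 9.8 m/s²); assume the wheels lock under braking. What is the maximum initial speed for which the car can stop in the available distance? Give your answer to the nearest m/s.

Maximum speed ≈ 25 m/s

a = μg = 0.24 × 9.8 = 2.352 m/s².
v²/(2a) = d ⇒ v = √(2 × 2.352 × 137) = √644.45 = 25.3860 m/s.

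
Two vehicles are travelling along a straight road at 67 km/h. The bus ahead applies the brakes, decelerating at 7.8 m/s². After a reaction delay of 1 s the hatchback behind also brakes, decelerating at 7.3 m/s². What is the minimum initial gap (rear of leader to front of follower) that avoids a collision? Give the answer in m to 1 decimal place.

67 km/h ÷ 3.6 = 18.6111 m/s.
Leader travels v²/(2a_L) = 346.373 / 15.600 = 22.203 m before stopping.
Follower covers v·t_r = 18.6111 × 1 = 18.611 m while reacting, then v²/(2a_F) = 346.373 / 14.600 = 23.724 m while braking, for a total of 18.611 + 23.724 = 42.335 m.
Since a_F ≤ a_L and the follower starts braking later, the follower is never slower than the leader, so the closest approach is when both have stopped.
Minimum gap = 42.335 − 22.203 = 20.132 m.

Minimum gap ≈ 20.1 m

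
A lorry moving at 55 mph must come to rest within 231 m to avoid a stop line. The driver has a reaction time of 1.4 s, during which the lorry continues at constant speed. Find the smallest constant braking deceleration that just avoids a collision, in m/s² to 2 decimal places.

55 mph × 0.44704 = 24.5872 m/s.
Distance covered during reaction = 24.5872 × 1.4 = 34.422 m.
Distance available for braking: 231 − 34.422 = 196.578 m.
v² = 2a·d ⇒ a = v²/(2d) = 24.5872² / (2 × 196.578) = 604.530 / 393.156 = 1.5376 m/s².

Required deceleration ≈ 1.54 m/s²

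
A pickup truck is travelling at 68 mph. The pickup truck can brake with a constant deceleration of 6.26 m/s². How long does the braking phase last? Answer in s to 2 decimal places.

68 mph × 0.44704 = 30.3987 m/s.
Braking time = v/a = 30.3987 / 6.260 = 4.856 s.

Braking time ≈ 4.86 s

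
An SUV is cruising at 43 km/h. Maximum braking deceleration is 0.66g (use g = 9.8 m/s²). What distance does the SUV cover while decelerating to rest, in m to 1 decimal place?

43 km/h ÷ 3.6 = 11.9444 m/s.
a = 0.66 × 9.8 = 6.468 m/s².
Braking distance = v²/(2a) = 11.9444² / (2 × 6.468) = 142.669 / 12.936 = 11.029 m.

Braking distance ≈ 11.0 m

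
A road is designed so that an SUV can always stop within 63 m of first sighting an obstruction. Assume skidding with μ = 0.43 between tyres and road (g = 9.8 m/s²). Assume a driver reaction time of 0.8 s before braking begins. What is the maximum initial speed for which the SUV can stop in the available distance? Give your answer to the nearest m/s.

Maximum speed ≈ 20 m/s

a = μg = 0.43 × 9.8 = 4.214 m/s².
Stopping distance: v·t_r + v²/(2a) = 63 with t_r = 0.8 s and a = 4.214 m/s².
So v² + 6.742 v − 530.96 = 0.
Positive root: v = −a·t_r + √((a·t_r)² + 2a·d) = −3.371 + √(11.364 + 530.96) = 19.9169 m/s.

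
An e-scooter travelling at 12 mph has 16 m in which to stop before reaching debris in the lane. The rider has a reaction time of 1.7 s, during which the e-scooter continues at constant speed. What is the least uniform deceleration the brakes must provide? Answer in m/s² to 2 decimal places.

Required deceleration ≈ 2.09 m/s²

12 mph × 0.44704 = 5.3645 m/s.
Distance covered during reaction = 5.3645 × 1.7 = 9.120 m.
Distance available for braking: 16 − 9.120 = 6.880 m.
v² = 2a·d ⇒ a = v²/(2d) = 5.3645² / (2 × 6.880) = 28.778 / 13.760 = 2.0914 m/s².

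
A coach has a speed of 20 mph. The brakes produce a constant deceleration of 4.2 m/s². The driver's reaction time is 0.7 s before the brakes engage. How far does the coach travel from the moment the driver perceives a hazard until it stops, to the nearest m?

20 mph × 0.44704 = 8.9408 m/s.
Reaction distance = v·t_r = 8.9408 × 0.7 = 6.259 m.
Braking distance = v²/(2a) = 8.9408² / (2 × 4.200) = 79.938 / 8.400 = 9.516 m.
Total = 6.259 + 9.516 = 15.775 m.

Total stopping distance ≈ 16 m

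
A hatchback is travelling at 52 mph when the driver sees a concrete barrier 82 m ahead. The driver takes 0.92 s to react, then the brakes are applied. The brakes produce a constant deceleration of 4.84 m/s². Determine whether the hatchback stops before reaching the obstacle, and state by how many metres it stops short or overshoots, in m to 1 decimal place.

52 mph × 0.44704 = 23.2461 m/s.
Reaction distance = 23.2461 × 0.92 = 21.386 m.
Braking distance = v²/(2a) = 540.381 / 9.680 = 55.824 m.
Total stopping distance = 21.386 + 55.824 = 77.210 m, vs 82 m available — it stops with 82 − 77.210 = 4.790 m to spare.

Yes — it stops 4.8 m short of the obstacle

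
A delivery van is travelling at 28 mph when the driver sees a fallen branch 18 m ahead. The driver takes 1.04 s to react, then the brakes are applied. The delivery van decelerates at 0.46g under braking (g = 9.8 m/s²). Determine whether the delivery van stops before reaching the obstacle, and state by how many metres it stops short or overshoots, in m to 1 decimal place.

No — it overshoots by 12.4 m

28 mph × 0.44704 = 12.5171 m/s.
a = 0.46 × 9.8 = 4.508 m/s².
Reaction distance = 12.5171 × 1.04 = 13.018 m.
Braking distance = v²/(2a) = 156.678 / 9.016 = 17.378 m.
Total stopping distance = 13.018 + 17.378 = 30.396 m, vs 18 m available — it cannot stop in time and overshoots by 30.396 − 18 = 12.396 m.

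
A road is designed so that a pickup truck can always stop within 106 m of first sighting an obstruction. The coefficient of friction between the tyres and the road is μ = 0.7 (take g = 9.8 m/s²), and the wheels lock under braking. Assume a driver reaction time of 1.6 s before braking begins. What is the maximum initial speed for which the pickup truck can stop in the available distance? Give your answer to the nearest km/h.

a = μg = 0.7 × 9.8 = 6.860 m/s².
Stopping distance: v·t_r + v²/(2a) = 106 with t_r = 1.6 s and a = 6.860 m/s².
So v² + 21.952 v − 1454.32 = 0.
Positive root: v = −a·t_r + √((a·t_r)² + 2a·d) = −10.976 + √(120.473 + 1454.32) = 28.7077 m/s.
28.7077 m/s × 3.6 = 103.348 km/h.

Maximum speed ≈ 103 km/h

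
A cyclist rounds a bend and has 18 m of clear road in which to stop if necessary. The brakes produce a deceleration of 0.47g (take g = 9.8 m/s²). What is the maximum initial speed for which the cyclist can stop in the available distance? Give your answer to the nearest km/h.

a = 0.47 × 9.8 = 4.606 m/s².
v²/(2a) = d ⇒ v = √(2 × 4.606 × 18) = √165.82 = 12.8771 m/s.
12.8771 m/s × 3.6 = 46.358 km/h.

Maximum speed ≈ 46 km/h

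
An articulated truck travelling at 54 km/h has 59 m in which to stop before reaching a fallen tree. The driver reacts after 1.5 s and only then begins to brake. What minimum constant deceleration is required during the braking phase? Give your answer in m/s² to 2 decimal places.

Required deceleration ≈ 3.08 m/s²

54 km/h ÷ 3.6 = 15.0000 m/s.
Distance covered during reaction = 15.0000 × 1.5 = 22.500 m.
Distance available for braking: 59 − 22.500 = 36.500 m.
v² = 2a·d ⇒ a = v²/(2d) = 15.0000² / (2 × 36.500) = 225.000 / 73.000 = 3.0822 m/s².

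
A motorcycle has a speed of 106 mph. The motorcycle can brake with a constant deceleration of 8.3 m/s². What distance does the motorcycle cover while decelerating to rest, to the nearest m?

Braking distance ≈ 135 m

106 mph × 0.44704 = 47.3862 m/s.
Braking distance = v²/(2a) = 47.3862² / (2 × 8.300) = 2245.452 / 16.600 = 135.268 m.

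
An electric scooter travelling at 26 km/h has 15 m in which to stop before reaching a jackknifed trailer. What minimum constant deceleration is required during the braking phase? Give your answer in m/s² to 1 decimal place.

Required deceleration ≈ 1.7 m/s²

26 km/h ÷ 3.6 = 7.2222 m/s.
v² = 2a·d ⇒ a = v²/(2d) = 7.2222² / (2 × 15.000) = 52.160 / 30.000 = 1.7387 m/s².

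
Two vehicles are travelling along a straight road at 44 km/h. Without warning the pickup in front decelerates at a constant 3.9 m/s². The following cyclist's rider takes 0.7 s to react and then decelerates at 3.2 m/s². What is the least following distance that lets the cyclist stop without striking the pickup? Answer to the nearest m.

Minimum gap ≈ 13 m

44 km/h ÷ 3.6 = 12.2222 m/s.
Leader travels v²/(2a_L) = 149.382 / 7.800 = 19.152 m before stopping.
Follower covers v·t_r = 12.2222 × 0.7 = 8.556 m while reacting, then v²/(2a_F) = 149.382 / 6.400 = 23.341 m while braking, for a total of 8.556 + 23.341 = 31.897 m.
Since a_F ≤ a_L and the follower starts braking later, the follower is never slower than the leader, so the closest approach is when both have stopped.
Minimum gap = 31.897 − 19.152 = 12.745 m.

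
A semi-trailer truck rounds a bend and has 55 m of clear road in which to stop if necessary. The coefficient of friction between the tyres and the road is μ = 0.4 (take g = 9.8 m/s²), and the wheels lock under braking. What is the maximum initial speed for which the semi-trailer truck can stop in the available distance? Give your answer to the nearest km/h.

a = μg = 0.4 × 9.8 = 3.920 m/s².
v²/(2a) = d ⇒ v = √(2 × 3.920 × 55) = √431.20 = 20.7654 m/s.
20.7654 m/s × 3.6 = 74.755 km/h.

Maximum speed ≈ 75 km/h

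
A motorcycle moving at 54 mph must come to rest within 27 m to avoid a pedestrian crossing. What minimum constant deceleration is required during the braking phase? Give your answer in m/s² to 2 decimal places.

54 mph × 0.44704 = 24.1402 m/s.
v² = 2a·d ⇒ a = v²/(2d) = 24.1402² / (2 × 27.000) = 582.749 / 54.000 = 10.7916 m/s².

Required deceleration ≈ 10.79 m/s²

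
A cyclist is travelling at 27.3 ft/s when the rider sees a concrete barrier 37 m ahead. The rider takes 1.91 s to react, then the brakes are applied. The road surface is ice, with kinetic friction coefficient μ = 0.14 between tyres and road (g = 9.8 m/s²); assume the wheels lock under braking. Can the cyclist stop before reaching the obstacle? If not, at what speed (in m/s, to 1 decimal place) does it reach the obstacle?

27.3 ft/s × 0.3048 = 8.3210 m/s.
a = μg = 0.14 × 9.8 = 1.372 m/s².
Reaction distance = 8.3210 × 1.91 = 15.893 m.
Braking distance needed to stop: v²/(2a) = 69.239 / 2.744 = 25.233 m, so total needed = 15.893 + 25.233 = 41.126 m > 37 m — it cannot stop.
Distance remaining when braking begins: 37 − 15.893 = 21.107 m.
v² = v₀² − 2a·d = 69.239 − 2 × 1.372 × 21.107 = 11.321 m²/s².
v = √11.321 = 3.365 m/s.

No — it strikes the obstacle at 3.4 m/s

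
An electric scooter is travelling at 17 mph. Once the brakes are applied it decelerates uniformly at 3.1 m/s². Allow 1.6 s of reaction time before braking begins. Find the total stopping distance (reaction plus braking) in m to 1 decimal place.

17 mph × 0.44704 = 7.5997 m/s.
Reaction distance = v·t_r = 7.5997 × 1.6 = 12.160 m.
Braking distance = v²/(2a) = 7.5997² / (2 × 3.100) = 57.755 / 6.200 = 9.315 m.
Total = 12.160 + 9.315 = 21.475 m.

Total stopping distance ≈ 21.5 m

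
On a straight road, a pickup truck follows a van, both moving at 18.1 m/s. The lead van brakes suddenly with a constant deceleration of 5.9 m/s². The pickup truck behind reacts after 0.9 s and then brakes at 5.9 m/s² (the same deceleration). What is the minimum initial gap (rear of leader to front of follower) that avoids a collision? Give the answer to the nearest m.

Minimum gap ≈ 16 m

Leader travels v²/(2a_L) = 327.610 / 11.800 = 27.764 m before stopping.
Follower covers v·t_r = 18.1000 × 0.9 = 16.290 m while reacting, then v²/(2a_F) = 327.610 / 11.800 = 27.764 m while braking, for a total of 16.290 + 27.764 = 44.054 m.
Since a_F ≤ a_L and the follower starts braking later, the follower is never slower than the leader, so the closest approach is when both have stopped.
Minimum gap = 44.054 − 27.764 = 16.290 m.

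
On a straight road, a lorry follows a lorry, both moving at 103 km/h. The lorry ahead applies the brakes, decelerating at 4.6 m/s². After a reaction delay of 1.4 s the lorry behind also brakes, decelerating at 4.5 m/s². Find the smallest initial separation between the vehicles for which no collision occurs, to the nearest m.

103 km/h ÷ 3.6 = 28.6111 m/s.
Leader travels v²/(2a_L) = 818.595 / 9.200 = 88.978 m before stopping.
Follower covers v·t_r = 28.6111 × 1.4 = 40.056 m while reacting, then v²/(2a_F) = 818.595 / 9.000 = 90.955 m while braking, for a total of 40.056 + 90.955 = 131.011 m.
Since a_F ≤ a_L and the follower starts braking later, the follower is never slower than the leader, so the closest approach is when both have stopped.
Minimum gap = 131.011 − 88.978 = 42.033 m.

Minimum gap ≈ 42 m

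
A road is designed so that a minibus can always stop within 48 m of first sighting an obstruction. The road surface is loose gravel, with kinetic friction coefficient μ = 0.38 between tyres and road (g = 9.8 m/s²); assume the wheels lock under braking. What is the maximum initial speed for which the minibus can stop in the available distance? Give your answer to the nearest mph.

a = μg = 0.38 × 9.8 = 3.724 m/s².
v²/(2a) = d ⇒ v = √(2 × 3.724 × 48) = √357.50 = 18.9077 m/s.
18.9077 m/s ÷ 0.44704 = 42.295 mph.

Maximum speed ≈ 42 mph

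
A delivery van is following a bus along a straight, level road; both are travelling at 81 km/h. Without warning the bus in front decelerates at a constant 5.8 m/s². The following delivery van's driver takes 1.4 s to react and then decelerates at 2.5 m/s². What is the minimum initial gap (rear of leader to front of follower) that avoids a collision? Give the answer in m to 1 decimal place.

Minimum gap ≈ 89.1 m

81 km/h ÷ 3.6 = 22.5000 m/s.
Leader travels v²/(2a_L) = 506.250 / 11.600 = 43.642 m before stopping.
Follower covers v·t_r = 22.5000 × 1.4 = 31.500 m while reacting, then v²/(2a_F) = 506.250 / 5.000 = 101.250 m while braking, for a total of 31.500 + 101.250 = 132.750 m.
Since a_F ≤ a_L and the follower starts braking later, the follower is never slower than the leader, so the closest approach is when both have stopped.
Minimum gap = 132.750 − 43.642 = 89.108 m.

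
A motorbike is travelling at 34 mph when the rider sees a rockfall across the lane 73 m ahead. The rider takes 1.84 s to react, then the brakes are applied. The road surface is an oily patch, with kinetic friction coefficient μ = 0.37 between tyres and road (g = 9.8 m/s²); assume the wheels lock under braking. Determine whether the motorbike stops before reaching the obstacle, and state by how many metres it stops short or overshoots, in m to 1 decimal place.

Yes — it stops 13.2 m short of the obstacle

34 mph × 0.44704 = 15.1994 m/s.
a = μg = 0.37 × 9.8 = 3.626 m/s².
Reaction distance = 15.1994 × 1.84 = 27.967 m.
Braking distance = v²/(2a) = 231.022 / 7.252 = 31.856 m.
Total stopping distance = 27.967 + 31.856 = 59.823 m, vs 73 m available — it stops with 73 − 59.823 = 13.177 m to spare.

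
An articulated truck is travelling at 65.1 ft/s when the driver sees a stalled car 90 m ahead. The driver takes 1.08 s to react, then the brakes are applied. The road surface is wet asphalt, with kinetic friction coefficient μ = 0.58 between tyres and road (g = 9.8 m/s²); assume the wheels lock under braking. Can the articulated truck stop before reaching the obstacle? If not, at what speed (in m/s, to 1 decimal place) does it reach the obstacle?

Yes — it stops about 33.9 m short of the obstacle, so it never reaches it

65.1 ft/s × 0.3048 = 19.8425 m/s.
a = μg = 0.58 × 9.8 = 5.684 m/s².
Reaction distance = 19.8425 × 1.08 = 21.430 m.
Braking distance = v²/(2a) = 393.725 / 11.368 = 34.635 m.
Total stopping distance = 21.430 + 34.635 = 56.065 m, vs 90 m available — it stops with 90 − 56.065 = 33.935 m to spare.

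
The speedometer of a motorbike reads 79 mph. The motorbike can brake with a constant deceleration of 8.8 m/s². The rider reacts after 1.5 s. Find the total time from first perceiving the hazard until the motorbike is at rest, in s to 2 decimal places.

Total time ≈ 5.51 s

79 mph × 0.44704 = 35.3162 m/s.
Braking time = v/a = 35.3162 / 8.800 = 4.013 s.
Total = 1.5 + 4.013 = 5.513 s.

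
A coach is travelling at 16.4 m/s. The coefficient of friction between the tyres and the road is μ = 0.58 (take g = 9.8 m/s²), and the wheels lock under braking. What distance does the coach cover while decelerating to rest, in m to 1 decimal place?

a = μg = 0.58 × 9.8 = 5.684 m/s².
Braking distance = v²/(2a) = 16.4000² / (2 × 5.684) = 268.960 / 11.368 = 23.659 m.

Braking distance ≈ 23.7 m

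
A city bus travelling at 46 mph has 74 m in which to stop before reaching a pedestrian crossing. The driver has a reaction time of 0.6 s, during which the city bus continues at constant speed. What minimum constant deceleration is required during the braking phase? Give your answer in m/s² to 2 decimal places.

46 mph × 0.44704 = 20.5638 m/s.
Distance covered during reaction = 20.5638 × 0.6 = 12.338 m.
Distance available for braking: 74 − 12.338 = 61.662 m.
v² = 2a·d ⇒ a = v²/(2d) = 20.5638² / (2 × 61.662) = 422.870 / 123.324 = 3.4289 m/s².

Required deceleration ≈ 3.43 m/s²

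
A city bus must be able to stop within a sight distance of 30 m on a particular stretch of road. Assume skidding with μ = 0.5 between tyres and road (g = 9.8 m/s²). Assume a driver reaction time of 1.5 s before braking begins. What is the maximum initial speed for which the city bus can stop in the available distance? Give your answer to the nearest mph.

Maximum speed ≈ 25 mph

a = μg = 0.5 × 9.8 = 4.900 m/s².
Stopping distance: v·t_r + v²/(2a) = 30 with t_r = 1.5 s and a = 4.900 m/s².
So v² + 14.700 v − 294.00 = 0.
Positive root: v = −a·t_r + √((a·t_r)² + 2a·d) = −7.350 + √(54.022 + 294.00) = 11.3053 m/s.
11.3053 m/s ÷ 0.44704 = 25.289 mph.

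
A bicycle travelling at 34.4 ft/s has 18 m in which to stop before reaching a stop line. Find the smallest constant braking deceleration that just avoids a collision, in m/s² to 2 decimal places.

34.4 ft/s × 0.3048 = 10.4851 m/s.
v² = 2a·d ⇒ a = v²/(2d) = 10.4851² / (2 × 18.000) = 109.937 / 36.000 = 3.0538 m/s².

Required deceleration ≈ 3.05 m/s²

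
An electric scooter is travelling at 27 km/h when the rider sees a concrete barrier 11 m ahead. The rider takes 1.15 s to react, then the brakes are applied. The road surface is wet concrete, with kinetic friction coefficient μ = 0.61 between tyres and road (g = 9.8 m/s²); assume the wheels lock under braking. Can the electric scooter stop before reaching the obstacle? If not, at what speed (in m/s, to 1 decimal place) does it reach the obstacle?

No — it strikes the obstacle at 5.3 m/s

27 km/h ÷ 3.6 = 7.5000 m/s.
a = μg = 0.61 × 9.8 = 5.978 m/s².
Reaction distance = 7.5000 × 1.15 = 8.625 m.
Braking distance needed to stop: v²/(2a) = 56.250 / 11.956 = 4.705 m, so total needed = 8.625 + 4.705 = 13.330 m > 11 m — it cannot stop.
Distance remaining when braking begins: 11 − 8.625 = 2.375 m.
v² = v₀² − 2a·d = 56.250 − 2 × 5.978 × 2.375 = 27.855 m²/s².
v = √27.855 = 5.278 m/s.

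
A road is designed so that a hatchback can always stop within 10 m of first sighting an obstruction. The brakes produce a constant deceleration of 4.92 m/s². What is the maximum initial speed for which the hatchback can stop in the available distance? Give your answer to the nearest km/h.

v²/(2a) = d ⇒ v = √(2 × 4.920 × 10) = √98.40 = 9.9197 m/s.
9.9197 m/s × 3.6 = 35.711 km/h.

Maximum speed ≈ 36 km/h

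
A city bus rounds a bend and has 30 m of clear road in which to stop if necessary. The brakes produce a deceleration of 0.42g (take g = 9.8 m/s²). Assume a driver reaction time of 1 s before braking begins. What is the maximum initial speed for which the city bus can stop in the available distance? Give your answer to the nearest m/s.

Maximum speed ≈ 12 m/s

a = 0.42 × 9.8 = 4.116 m/s².
Stopping distance: v·t_r + v²/(2a) = 30 with t_r = 1 s and a = 4.116 m/s².
So v² + 8.232 v − 246.96 = 0.
Positive root: v = −a·t_r + √((a·t_r)² + 2a·d) = −4.116 + √(16.941 + 246.96) = 12.1290 m/s.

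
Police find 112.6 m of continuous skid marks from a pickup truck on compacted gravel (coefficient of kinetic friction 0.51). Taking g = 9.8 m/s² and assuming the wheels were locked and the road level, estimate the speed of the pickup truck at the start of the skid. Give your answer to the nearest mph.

Deceleration a = μg = 0.51 × 9.8 = 4.998 m/s².
v = √(2a·d) = √(2 × 4.998 × 112.6) = √1125.550 = 33.5492 m/s.
= 33.5492 ÷ 0.44704 = 75.047 mph.

Initial speed ≈ 75 mph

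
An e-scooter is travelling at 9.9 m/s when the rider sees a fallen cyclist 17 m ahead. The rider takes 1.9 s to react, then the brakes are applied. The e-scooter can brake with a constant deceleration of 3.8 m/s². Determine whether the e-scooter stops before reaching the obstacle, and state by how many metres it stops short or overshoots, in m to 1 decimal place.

Reaction distance = 9.9000 × 1.9 = 18.810 m.
Braking distance = v²/(2a) = 98.010 / 7.600 = 12.896 m.
Total stopping distance = 18.810 + 12.896 = 31.706 m, vs 17 m available — it cannot stop in time and overshoots by 31.706 − 17 = 14.706 m.

No — it overshoots by 14.7 m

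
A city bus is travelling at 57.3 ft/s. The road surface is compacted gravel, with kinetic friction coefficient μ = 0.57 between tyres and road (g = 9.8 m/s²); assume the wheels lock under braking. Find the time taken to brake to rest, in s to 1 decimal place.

57.3 ft/s × 0.3048 = 17.4650 m/s.
a = μg = 0.57 × 9.8 = 5.586 m/s².
Braking time = v/a = 17.4650 / 5.586 = 3.127 s.

Braking time ≈ 3.1 s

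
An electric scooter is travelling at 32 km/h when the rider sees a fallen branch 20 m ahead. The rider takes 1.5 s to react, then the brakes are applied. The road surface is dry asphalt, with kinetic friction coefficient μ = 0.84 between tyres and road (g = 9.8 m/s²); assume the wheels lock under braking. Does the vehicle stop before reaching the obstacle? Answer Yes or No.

Yes

32 km/h ÷ 3.6 = 8.8889 m/s.
a = μg = 0.84 × 9.8 = 8.232 m/s².
Reaction distance = 8.8889 × 1.5 = 13.333 m.
Braking distance = v²/(2a) = 79.013 / 16.464 = 4.799 m.
Total stopping distance = 13.333 + 4.799 = 18.132 m, vs 20 m available — it stops with 20 − 18.132 = 1.868 m to spare.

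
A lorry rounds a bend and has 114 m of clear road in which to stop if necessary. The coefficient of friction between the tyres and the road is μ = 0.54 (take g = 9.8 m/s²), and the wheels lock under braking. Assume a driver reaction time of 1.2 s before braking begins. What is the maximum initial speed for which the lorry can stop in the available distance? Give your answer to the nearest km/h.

Maximum speed ≈ 104 km/h

a = μg = 0.54 × 9.8 = 5.292 m/s².
Stopping distance: v·t_r + v²/(2a) = 114 with t_r = 1.2 s and a = 5.292 m/s².
So v² + 12.701 v − 1206.58 = 0.
Positive root: v = −a·t_r + √((a·t_r)² + 2a·d) = −6.350 + √(40.322 + 1206.58) = 28.9615 m/s.
28.9615 m/s × 3.6 = 104.261 km/h.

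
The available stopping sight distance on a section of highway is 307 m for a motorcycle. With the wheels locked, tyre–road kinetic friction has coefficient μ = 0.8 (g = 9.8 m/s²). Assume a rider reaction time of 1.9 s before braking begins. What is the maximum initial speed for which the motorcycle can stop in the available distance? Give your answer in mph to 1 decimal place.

Maximum speed ≈ 125.4 mph

a = μg = 0.8 × 9.8 = 7.840 m/s².
Stopping distance: v·t_r + v²/(2a) = 307 with t_r = 1.9 s and a = 7.840 m/s².
So v² + 29.792 v − 4813.76 = 0.
Positive root: v = −a·t_r + √((a·t_r)² + 2a·d) = −14.896 + √(221.891 + 4813.76) = 56.0663 m/s.
56.0663 m/s ÷ 0.44704 = 125.417 mph.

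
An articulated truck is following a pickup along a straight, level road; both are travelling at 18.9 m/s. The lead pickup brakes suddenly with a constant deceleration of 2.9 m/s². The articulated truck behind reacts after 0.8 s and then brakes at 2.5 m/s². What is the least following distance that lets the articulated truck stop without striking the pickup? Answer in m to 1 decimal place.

Leader travels v²/(2a_L) = 357.210 / 5.800 = 61.588 m before stopping.
Follower covers v·t_r = 18.9000 × 0.8 = 15.120 m while reacting, then v²/(2a_F) = 357.210 / 5.000 = 71.442 m while braking, for a total of 15.120 + 71.442 = 86.562 m.
Since a_F ≤ a_L and the follower starts braking later, the follower is never slower than the leader, so the closest approach is when both have stopped.
Minimum gap = 86.562 − 61.588 = 24.974 m.

Minimum gap ≈ 25.0 m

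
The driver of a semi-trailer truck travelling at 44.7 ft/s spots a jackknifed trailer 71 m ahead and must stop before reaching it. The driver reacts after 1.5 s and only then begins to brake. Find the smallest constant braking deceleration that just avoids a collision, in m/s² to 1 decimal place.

44.7 ft/s × 0.3048 = 13.6246 m/s.
Distance covered during reaction = 13.6246 × 1.5 = 20.437 m.
Distance available for braking: 71 − 20.437 = 50.563 m.
v² = 2a·d ⇒ a = v²/(2d) = 13.6246² / (2 × 50.563) = 185.630 / 101.126 = 1.8356 m/s².

Required deceleration ≈ 1.8 m/s²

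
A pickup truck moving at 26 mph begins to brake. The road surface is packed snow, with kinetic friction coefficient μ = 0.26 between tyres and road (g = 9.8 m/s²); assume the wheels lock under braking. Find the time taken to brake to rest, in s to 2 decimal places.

26 mph × 0.44704 = 11.6230 m/s.
a = μg = 0.26 × 9.8 = 2.548 m/s².
Braking time = v/a = 11.6230 / 2.548 = 4.562 s.

Braking time ≈ 4.56 s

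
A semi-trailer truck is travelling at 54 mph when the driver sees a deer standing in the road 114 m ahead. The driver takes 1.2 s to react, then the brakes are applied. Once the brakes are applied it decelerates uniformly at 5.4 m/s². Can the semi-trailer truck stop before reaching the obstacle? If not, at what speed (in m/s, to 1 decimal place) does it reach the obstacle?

54 mph × 0.44704 = 24.1402 m/s.
Reaction distance = 24.1402 × 1.2 = 28.968 m.
Braking distance = v²/(2a) = 582.749 / 10.800 = 53.958 m.
Total stopping distance = 28.968 + 53.958 = 82.926 m, vs 114 m available — it stops with 114 − 82.926 = 31.074 m to spare.

Yes — it stops about 31.1 m short of the obstacle, so it never reaches it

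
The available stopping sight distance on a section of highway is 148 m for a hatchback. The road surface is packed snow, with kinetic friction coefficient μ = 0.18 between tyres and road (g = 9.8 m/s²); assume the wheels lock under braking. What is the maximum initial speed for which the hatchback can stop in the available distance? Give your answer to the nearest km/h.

a = μg = 0.18 × 9.8 = 1.764 m/s².
v²/(2a) = d ⇒ v = √(2 × 1.764 × 148) = √522.14 = 22.8504 m/s.
22.8504 m/s × 3.6 = 82.261 km/h.

Maximum speed ≈ 82 km/h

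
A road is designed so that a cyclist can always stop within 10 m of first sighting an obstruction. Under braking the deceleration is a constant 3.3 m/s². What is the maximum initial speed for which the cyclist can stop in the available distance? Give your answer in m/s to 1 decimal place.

v²/(2a) = d ⇒ v = √(2 × 3.300 × 10) = √66.00 = 8.1240 m/s.

Maximum speed ≈ 8.1 m/s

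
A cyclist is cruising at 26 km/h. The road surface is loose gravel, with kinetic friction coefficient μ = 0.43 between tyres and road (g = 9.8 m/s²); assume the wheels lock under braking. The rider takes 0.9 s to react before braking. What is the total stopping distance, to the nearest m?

26 km/h ÷ 3.6 = 7.2222 m/s.
a = μg = 0.43 × 9.8 = 4.214 m/s².
Reaction distance = v·t_r = 7.2222 × 0.9 = 6.500 m.
Braking distance = v²/(2a) = 7.2222² / (2 × 4.214) = 52.160 / 8.428 = 6.189 m.
Total = 6.500 + 6.189 = 12.689 m.

Total stopping distance ≈ 13 m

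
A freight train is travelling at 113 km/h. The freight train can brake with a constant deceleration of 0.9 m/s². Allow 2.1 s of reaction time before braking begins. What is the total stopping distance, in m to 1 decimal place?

113 km/h ÷ 3.6 = 31.3889 m/s.
Reaction distance = v·t_r = 31.3889 × 2.1 = 65.917 m.
Braking distance = v²/(2a) = 31.3889² / (2 × 0.900) = 985.263 / 1.800 = 547.368 m.
Total = 65.917 + 547.368 = 613.285 m.

Total stopping distance ≈ 613.3 m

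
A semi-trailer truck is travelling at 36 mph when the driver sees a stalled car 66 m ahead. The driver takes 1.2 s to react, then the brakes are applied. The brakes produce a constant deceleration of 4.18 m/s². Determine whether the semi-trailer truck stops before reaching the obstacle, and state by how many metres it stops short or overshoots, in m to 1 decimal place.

36 mph × 0.44704 = 16.0934 m/s.
Reaction distance = 16.0934 × 1.2 = 19.312 m.
Braking distance = v²/(2a) = 258.998 / 8.360 = 30.981 m.
Total stopping distance = 19.312 + 30.981 = 50.293 m, vs 66 m available — it stops with 66 − 50.293 = 15.707 m to spare.

Yes — it stops 15.7 m short of the obstacle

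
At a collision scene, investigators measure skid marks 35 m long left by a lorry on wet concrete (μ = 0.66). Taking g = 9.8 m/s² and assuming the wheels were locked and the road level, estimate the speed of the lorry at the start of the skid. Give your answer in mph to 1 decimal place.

Initial speed ≈ 47.6 mph

Deceleration a = μg = 0.66 × 9.8 = 6.468 m/s².
v = √(2a·d) = √(2 × 6.468 × 35) = √452.760 = 21.2782 m/s.
= 21.2782 ÷ 0.44704 = 47.598 mph.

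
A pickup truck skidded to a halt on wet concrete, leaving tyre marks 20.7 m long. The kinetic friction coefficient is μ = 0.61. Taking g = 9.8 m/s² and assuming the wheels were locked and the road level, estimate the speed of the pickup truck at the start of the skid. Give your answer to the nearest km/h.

Deceleration a = μg = 0.61 × 9.8 = 5.978 m/s².
v = √(2a·d) = √(2 × 5.978 × 20.7) = √247.489 = 15.7318 m/s.
= 15.7318 × 3.6 = 56.634 km/h.

Initial speed ≈ 57 km/h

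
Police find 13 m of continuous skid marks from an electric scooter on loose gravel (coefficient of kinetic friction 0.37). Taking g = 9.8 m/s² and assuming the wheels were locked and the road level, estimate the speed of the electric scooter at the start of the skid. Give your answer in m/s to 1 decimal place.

Initial speed ≈ 9.7 m/s

Deceleration a = μg = 0.37 × 9.8 = 3.626 m/s².
v = √(2a·d) = √(2 × 3.626 × 13) = √94.276 = 9.7096 m/s.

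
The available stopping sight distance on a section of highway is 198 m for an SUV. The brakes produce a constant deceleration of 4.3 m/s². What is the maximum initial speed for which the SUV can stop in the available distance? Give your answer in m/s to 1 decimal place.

Maximum speed ≈ 41.3 m/s

v²/(2a) = d ⇒ v = √(2 × 4.300 × 198) = √1702.80 = 41.2650 m/s.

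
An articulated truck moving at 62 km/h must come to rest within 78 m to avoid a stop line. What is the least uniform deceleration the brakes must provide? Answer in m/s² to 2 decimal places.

62 km/h ÷ 3.6 = 17.2222 m/s.
v² = 2a·d ⇒ a = v²/(2d) = 17.2222² / (2 × 78.000) = 296.604 / 156.000 = 1.9013 m/s².

Required deceleration ≈ 1.90 m/s²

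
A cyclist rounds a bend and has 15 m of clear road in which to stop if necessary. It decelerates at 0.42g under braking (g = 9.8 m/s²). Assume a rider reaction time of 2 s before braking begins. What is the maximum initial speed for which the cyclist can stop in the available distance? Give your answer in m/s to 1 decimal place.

a = 0.42 × 9.8 = 4.116 m/s².
Stopping distance: v·t_r + v²/(2a) = 15 with t_r = 2 s and a = 4.116 m/s².
So v² + 16.464 v − 123.48 = 0.
Positive root: v = −a·t_r + √((a·t_r)² + 2a·d) = −8.232 + √(67.766 + 123.48) = 5.5972 m/s.

Maximum speed ≈ 5.6 m/s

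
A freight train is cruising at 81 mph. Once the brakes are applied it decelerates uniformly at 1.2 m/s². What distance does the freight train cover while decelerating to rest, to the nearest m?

Braking distance ≈ 546 m

81 mph × 0.44704 = 36.2102 m/s.
Braking distance = v²/(2a) = 36.2102² / (2 × 1.200) = 1311.179 / 2.400 = 546.325 m.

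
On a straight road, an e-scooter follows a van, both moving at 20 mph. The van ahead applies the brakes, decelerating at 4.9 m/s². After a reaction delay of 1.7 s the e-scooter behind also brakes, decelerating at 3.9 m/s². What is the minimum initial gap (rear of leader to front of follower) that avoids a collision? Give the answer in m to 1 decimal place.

Minimum gap ≈ 17.3 m

20 mph × 0.44704 = 8.9408 m/s.
Leader travels v²/(2a_L) = 79.938 / 9.800 = 8.157 m before stopping.
Follower covers v·t_r = 8.9408 × 1.7 = 15.199 m while reacting, then v²/(2a_F) = 79.938 / 7.800 = 10.248 m while braking, for a total of 15.199 + 10.248 = 25.447 m.
Since a_F ≤ a_L and the follower starts braking later, the follower is never slower than the leader, so the closest approach is when both have stopped.
Minimum gap = 25.447 − 8.157 = 17.290 m.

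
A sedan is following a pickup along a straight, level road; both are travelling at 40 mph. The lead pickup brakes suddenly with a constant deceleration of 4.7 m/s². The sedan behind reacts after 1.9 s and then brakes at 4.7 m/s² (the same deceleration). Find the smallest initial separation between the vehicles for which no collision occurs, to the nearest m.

Minimum gap ≈ 34 m

40 mph × 0.44704 = 17.8816 m/s.
Leader travels v²/(2a_L) = 319.752 / 9.400 = 34.016 m before stopping.
Follower covers v·t_r = 17.8816 × 1.9 = 33.975 m while reacting, then v²/(2a_F) = 319.752 / 9.400 = 34.016 m while braking, for a total of 33.975 + 34.016 = 67.991 m.
Since a_F ≤ a_L and the follower starts braking later, the follower is never slower than the leader, so the closest approach is when both have stopped.
Minimum gap = 67.991 − 34.016 = 33.975 m.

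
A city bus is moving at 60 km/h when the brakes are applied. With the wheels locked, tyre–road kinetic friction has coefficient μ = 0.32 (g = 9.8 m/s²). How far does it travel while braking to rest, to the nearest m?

Braking distance ≈ 44 m

60 km/h ÷ 3.6 = 16.6667 m/s.
a = μg = 0.32 × 9.8 = 3.136 m/s².
Braking distance = v²/(2a) = 16.6667² / (2 × 3.136) = 277.779 / 6.272 = 44.289 m.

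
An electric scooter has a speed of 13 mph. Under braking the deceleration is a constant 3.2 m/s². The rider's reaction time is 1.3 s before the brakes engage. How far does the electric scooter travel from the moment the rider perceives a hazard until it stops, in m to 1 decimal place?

13 mph × 0.44704 = 5.8115 m/s.
Reaction distance = v·t_r = 5.8115 × 1.3 = 7.555 m.
Braking distance = v²/(2a) = 5.8115² / (2 × 3.200) = 33.774 / 6.400 = 5.277 m.
Total = 7.555 + 5.277 = 12.832 m.

Total stopping distance ≈ 12.8 m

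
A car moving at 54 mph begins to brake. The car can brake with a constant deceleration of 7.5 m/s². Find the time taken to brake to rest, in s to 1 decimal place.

Braking time ≈ 3.2 s

54 mph × 0.44704 = 24.1402 m/s.
Braking time = v/a = 24.1402 / 7.500 = 3.219 s.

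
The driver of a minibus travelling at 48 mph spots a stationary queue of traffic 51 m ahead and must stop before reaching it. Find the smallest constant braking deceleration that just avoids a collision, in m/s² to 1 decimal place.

Required deceleration ≈ 4.5 m/s²

48 mph × 0.44704 = 21.4579 m/s.
v² = 2a·d ⇒ a = v²/(2d) = 21.4579² / (2 × 51.000) = 460.441 / 102.000 = 4.5141 m/s².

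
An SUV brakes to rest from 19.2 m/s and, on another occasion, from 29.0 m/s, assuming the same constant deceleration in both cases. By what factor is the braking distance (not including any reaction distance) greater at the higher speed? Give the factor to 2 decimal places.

Factor ≈ 2.28

Braking distance d = v²/(2a), so with a fixed, d ∝ v².
Factor = (29.0/19.2)² = 1.5104² = 2.2813.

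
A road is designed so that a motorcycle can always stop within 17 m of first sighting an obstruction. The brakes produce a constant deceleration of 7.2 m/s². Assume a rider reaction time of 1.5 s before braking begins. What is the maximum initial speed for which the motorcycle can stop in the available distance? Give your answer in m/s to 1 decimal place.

Maximum speed ≈ 8.2 m/s

Stopping distance: v·t_r + v²/(2a) = 17 with t_r = 1.5 s and a = 7.200 m/s².
So v² + 21.600 v − 244.80 = 0.
Positive root: v = −a·t_r + √((a·t_r)² + 2a·d) = −10.800 + √(116.640 + 244.80) = 8.2116 m/s.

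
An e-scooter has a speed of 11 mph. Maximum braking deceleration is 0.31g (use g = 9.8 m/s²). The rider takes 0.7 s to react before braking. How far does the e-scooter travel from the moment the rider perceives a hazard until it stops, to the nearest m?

11 mph × 0.44704 = 4.9174 m/s.
a = 0.31 × 9.8 = 3.038 m/s².
Reaction distance = v·t_r = 4.9174 × 0.7 = 3.442 m.
Braking distance = v²/(2a) = 4.9174² / (2 × 3.038) = 24.181 / 6.076 = 3.980 m.
Total = 3.442 + 3.980 = 7.422 m.

Total stopping distance ≈ 7 m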